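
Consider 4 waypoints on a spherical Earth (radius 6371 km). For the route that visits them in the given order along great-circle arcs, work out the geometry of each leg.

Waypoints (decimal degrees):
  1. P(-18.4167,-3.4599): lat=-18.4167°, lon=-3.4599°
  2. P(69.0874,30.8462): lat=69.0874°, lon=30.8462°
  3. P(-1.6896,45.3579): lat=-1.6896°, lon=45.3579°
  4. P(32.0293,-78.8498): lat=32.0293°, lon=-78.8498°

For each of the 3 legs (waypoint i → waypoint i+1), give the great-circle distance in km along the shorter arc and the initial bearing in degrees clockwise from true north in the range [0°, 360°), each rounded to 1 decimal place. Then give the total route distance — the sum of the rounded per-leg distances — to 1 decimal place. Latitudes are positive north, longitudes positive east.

Leg 1: dist=10105.4 km, bearing=11.6°
Leg 2: dist=7946.7 km, bearing=164.7°
Leg 3: dist=13285.0 km, bearing=306.4°
Total: 31337.1 km

Leg 1: φ1=-0.3214321, φ2=1.2058026, Δφ=1.5272347, Δλ=0.5987544 rad; a=sin²(Δφ/2)+cosφ1·cosφ2·sin²(Δλ/2)=0.5076831792; c=2·atan2(√a, √(1-a))=1.586163290; dist=6371·c=10105.446 ≈ 10105.4 km; running total=10105.4 km
Leg 1 bearing: y=sinΔλ·cosφ2=0.20117831, x=cosφ1·sinφ2-sinφ1·cosφ2·cosΔλ=0.97943410; θ=atan2(y, x)=11.6073° ≈ 11.6°
Leg 2: φ1=1.2058026, φ2=-0.0294891, Δφ=-1.2352917, Δλ=0.2532769 rad; a=sin²(Δφ/2)+cosφ1·cosφ2·sin²(Δλ/2)=0.3410685398; c=2·atan2(√a, √(1-a))=1.247321672; dist=6371·c=7946.686 ≈ 7946.7 km; running total=18052.1 km
Leg 2 bearing: y=sinΔλ·cosφ2=0.25046875, x=cosφ1·sinφ2-sinφ1·cosφ2·cosΔλ=-0.91445534; θ=atan2(y, x)=164.6824° ≈ 164.7°
Leg 3: φ1=-0.0294891, φ2=0.5590167, Δφ=0.5885058, Δλ=-2.1678333 rad; a=sin²(Δφ/2)+cosφ1·cosφ2·sin²(Δλ/2)=0.7460228593; c=2·atan2(√a, √(1-a))=2.085234386; dist=6371·c=13285.028 ≈ 13285.0 km; running total=31337.1 km
Leg 3 bearing: y=sinΔλ·cosφ2=-0.70111584, x=cosφ1·sinφ2-sinφ1·cosφ2·cosΔλ=0.51606937; θ=atan2(y, x)=-53.6444° <0 so +360° → 306.3556° ≈ 306.4°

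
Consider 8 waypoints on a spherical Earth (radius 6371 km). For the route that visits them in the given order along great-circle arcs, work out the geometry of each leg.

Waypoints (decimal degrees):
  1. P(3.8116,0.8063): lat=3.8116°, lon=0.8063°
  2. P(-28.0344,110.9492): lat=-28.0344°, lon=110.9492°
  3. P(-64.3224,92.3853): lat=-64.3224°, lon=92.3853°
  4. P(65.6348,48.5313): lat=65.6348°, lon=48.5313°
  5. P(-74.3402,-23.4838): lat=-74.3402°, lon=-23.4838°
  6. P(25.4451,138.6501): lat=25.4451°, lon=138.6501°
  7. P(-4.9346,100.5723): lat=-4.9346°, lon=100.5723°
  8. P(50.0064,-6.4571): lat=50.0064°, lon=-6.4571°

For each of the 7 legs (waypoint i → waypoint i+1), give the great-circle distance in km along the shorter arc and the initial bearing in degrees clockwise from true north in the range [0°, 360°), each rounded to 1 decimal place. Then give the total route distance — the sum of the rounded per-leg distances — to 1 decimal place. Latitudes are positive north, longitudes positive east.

Leg 1: dist=12180.7 km, bearing=118.4°
Leg 2: dist=4244.6 km, bearing=192.9°
Leg 3: dist=14877.2 km, bearing=336.7°
Leg 4: dist=16393.5 km, bearing=208.5°
Leg 5: dist=14479.5 km, bearing=158.7°
Leg 6: dist=5319.4 km, bearing=236.0°
Leg 7: dist=11639.9 km, bearing=320.6°
Total: 79134.8 km

Leg 1: φ1=0.0665250, φ2=-0.4892926, Δφ=-0.5558176, Δλ=1.9223563 rad; a=sin²(Δφ/2)+cosφ1·cosφ2·sin²(Δλ/2)=0.6672642874; c=2·atan2(√a, √(1-a))=1.911901266; dist=6371·c=12180.723 ≈ 12180.7 km; running total=12180.7 km
Leg 1 bearing: y=sinΔλ·cosφ2=0.82867881, x=cosφ1·sinφ2-sinφ1·cosφ2·cosΔλ=-0.44875614; θ=atan2(y, x)=118.4370° ≈ 118.4°
Leg 2: φ1=-0.4892926, φ2=-1.1226377, Δφ=-0.6333451, Δλ=-0.3240012 rad; a=sin²(Δφ/2)+cosφ1·cosφ2·sin²(Δλ/2)=0.1069238539; c=2·atan2(√a, √(1-a))=0.666237953; dist=6371·c=4244.602 ≈ 4244.6 km; running total=16425.3 km
Leg 2 bearing: y=sinΔλ·cosφ2=-0.13794845, x=cosφ1·sinφ2-sinφ1·cosφ2·cosΔλ=-0.60244070; θ=atan2(y, x)=-167.1026° <0 so +360° → 192.8974° ≈ 192.9°
Leg 3: φ1=-1.1226377, φ2=1.1455434, Δφ=2.2681810, Δλ=-0.7653967 rad; a=sin²(Δφ/2)+cosφ1·cosφ2·sin²(Δλ/2)=0.8460351749; c=2·atan2(√a, √(1-a))=2.335149646; dist=6371·c=14877.238 ≈ 14877.2 km; running total=31302.5 km
Leg 3 bearing: y=sinΔλ·cosφ2=-0.28582502, x=cosφ1·sinφ2-sinφ1·cosφ2·cosΔλ=0.66282930; θ=atan2(y, x)=-23.3267° <0 so +360° → 336.6733° ≈ 336.7°
Leg 4: φ1=1.1455434, φ2=-1.2974813, Δφ=-2.4430246, Δλ=-1.2569006 rad; a=sin²(Δφ/2)+cosφ1·cosφ2·sin²(Δλ/2)=0.9213691022; c=2·atan2(√a, √(1-a))=2.573146018; dist=6371·c=16393.513 ≈ 16393.5 km; running total=47696.0 km
Leg 4 bearing: y=sinΔλ·cosφ2=-0.25673584, x=cosφ1·sinφ2-sinφ1·cosφ2·cosΔλ=-0.47315856; θ=atan2(y, x)=-151.5157° <0 so +360° → 208.4843° ≈ 208.5°
Leg 5: φ1=-1.2974813, φ2=0.4441008, Δφ=1.7415820, Δλ=2.8297704 rad; a=sin²(Δφ/2)+cosφ1·cosφ2·sin²(Δλ/2)=0.8228427602; c=2·atan2(√a, √(1-a))=2.272717014; dist=6371·c=14479.480 ≈ 14479.5 km; running total=62175.5 km
Leg 5 bearing: y=sinΔλ·cosφ2=0.27703376, x=cosφ1·sinφ2-sinφ1·cosφ2·cosΔλ=-0.71157748; θ=atan2(y, x)=158.7279° ≈ 158.7°
Leg 6: φ1=0.4441008, φ2=-0.0861250, Δφ=-0.5302258, Δλ=-0.6645830 rad; a=sin²(Δφ/2)+cosφ1·cosφ2·sin²(Δλ/2)=0.1643880327; c=2·atan2(√a, √(1-a))=0.834937605; dist=6371·c=5319.387 ≈ 5319.4 km; running total=67494.9 km
Leg 6 bearing: y=sinΔλ·cosφ2=-0.61444503, x=cosφ1·sinφ2-sinφ1·cosφ2·cosΔλ=-0.41462723; θ=atan2(y, x)=-124.0115° <0 so +360° → 235.9885° ≈ 236.0°
Leg 7: φ1=-0.0861250, φ2=0.8727763, Δφ=0.9589013, Δλ=-1.8680154 rad; a=sin²(Δφ/2)+cosφ1·cosφ2·sin²(Δλ/2)=0.6267129171; c=2·atan2(√a, √(1-a))=1.827016393; dist=6371·c=11639.921 ≈ 11639.9 km; running total=79134.8 km
Leg 7 bearing: y=sinΔλ·cosφ2=-0.61452251, x=cosφ1·sinφ2-sinφ1·cosφ2·cosΔλ=0.74708596; θ=atan2(y, x)=-39.4393° <0 so +360° → 320.5607° ≈ 320.6°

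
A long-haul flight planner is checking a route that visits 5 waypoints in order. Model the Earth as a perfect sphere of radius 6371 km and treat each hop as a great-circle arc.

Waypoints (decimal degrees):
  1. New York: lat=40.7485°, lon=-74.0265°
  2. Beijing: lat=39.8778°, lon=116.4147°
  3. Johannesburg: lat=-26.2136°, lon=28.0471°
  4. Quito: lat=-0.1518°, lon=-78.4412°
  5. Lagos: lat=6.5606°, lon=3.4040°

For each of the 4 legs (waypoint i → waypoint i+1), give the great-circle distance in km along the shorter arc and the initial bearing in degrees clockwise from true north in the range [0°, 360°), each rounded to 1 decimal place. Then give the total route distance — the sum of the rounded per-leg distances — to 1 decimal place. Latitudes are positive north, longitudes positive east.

Leg 1: dist=10987.7 km, bearing=351.9°
Leg 2: dist=11707.0 km, bearing=248.4°
Leg 3: dist=11640.1 km, bearing=262.4°
Leg 4: dist=9108.7 km, bearing=83.4°
Total: 43443.5 km

Leg 1: φ1=0.7111955, φ2=0.6959989, Δφ=-0.0151966, Δλ=3.3238260 rad; a=sin²(Δφ/2)+cosφ1·cosφ2·sin²(Δλ/2)=0.5766231368; c=2·atan2(√a, √(1-a))=1.724648846; dist=6371·c=10987.738 ≈ 10987.7 km; running total=10987.7 km
Leg 1 bearing: y=sinΔλ·cosφ2=-0.13907558, x=cosφ1·sinφ2-sinφ1·cosφ2·cosΔλ=0.97835247; θ=atan2(y, x)=-8.0906° <0 so +360° → 351.9094° ≈ 351.9°
Leg 2: φ1=0.6959989, φ2=-0.4575136, Δφ=-1.1535125, Δλ=-1.5423056 rad; a=sin²(Δφ/2)+cosφ1·cosφ2·sin²(Δλ/2)=0.6317980832; c=2·atan2(√a, √(1-a))=1.837544656; dist=6371·c=11706.997 ≈ 11707.0 km; running total=22694.7 km
Leg 2 bearing: y=sinΔλ·cosφ2=-0.89678945, x=cosφ1·sinφ2-sinφ1·cosφ2·cosΔλ=-0.35536705; θ=atan2(y, x)=-111.6167° <0 so +360° → 248.3833° ≈ 248.4°
Leg 3: φ1=-0.4575136, φ2=-0.0026494, Δφ=0.4548642, Δλ=-1.8585714 rad; a=sin²(Δφ/2)+cosφ1·cosφ2·sin²(Δλ/2)=0.6267292622; c=2·atan2(√a, √(1-a))=1.827050187; dist=6371·c=11640.137 ≈ 11640.1 km; running total=34334.8 km
Leg 3 bearing: y=sinΔλ·cosφ2=-0.95887435, x=cosφ1·sinφ2-sinφ1·cosφ2·cosΔλ=-0.12774492; θ=atan2(y, x)=-97.5885° <0 so +360° → 262.4115° ≈ 262.4°
Leg 4: φ1=-0.0026494, φ2=0.1145041, Δφ=0.1171535, Δλ=1.4284682 rad; a=sin²(Δφ/2)+cosφ1·cosφ2·sin²(Δλ/2)=0.4296920082; c=2·atan2(√a, √(1-a))=1.429712774; dist=6371·c=9108.700 ≈ 9108.7 km; running total=43443.5 km
Leg 4 bearing: y=sinΔλ·cosφ2=0.98340622, x=cosφ1·sinφ2-sinφ1·cosφ2·cosΔλ=0.11462697; θ=atan2(y, x)=83.3515° ≈ 83.4°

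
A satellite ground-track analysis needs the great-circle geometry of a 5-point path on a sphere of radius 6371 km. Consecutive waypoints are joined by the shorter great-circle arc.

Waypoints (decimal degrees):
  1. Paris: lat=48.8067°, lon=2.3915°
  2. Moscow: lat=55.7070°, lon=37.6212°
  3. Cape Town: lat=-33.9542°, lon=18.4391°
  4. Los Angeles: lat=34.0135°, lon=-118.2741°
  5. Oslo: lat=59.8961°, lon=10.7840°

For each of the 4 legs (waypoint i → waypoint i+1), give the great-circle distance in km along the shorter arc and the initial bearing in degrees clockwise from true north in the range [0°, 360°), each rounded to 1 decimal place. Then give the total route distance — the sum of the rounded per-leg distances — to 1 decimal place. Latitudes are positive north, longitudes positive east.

Leg 1: φ1=0.8518376, φ2=0.9722706, Δφ=0.1204330, Δλ=0.6148743 rad; a=sin²(Δφ/2)+cosφ1·cosφ2·sin²(Δλ/2)=0.0376033624; c=2·atan2(√a, √(1-a))=0.390304433; dist=6371·c=2486.630 ≈ 2486.6 km; running total=2486.6 km
Leg 1 bearing: y=sinΔλ·cosφ2=0.32501506, x=cosφ1·sinφ2-sinφ1·cosφ2·cosΔλ=0.19779437; θ=atan2(y, x)=58.6766° ≈ 58.7°
Leg 2: φ1=0.9722706, φ2=-0.5926126, Δφ=-1.5648832, Δλ=-0.3347908 rad; a=sin²(Δφ/2)+cosφ1·cosφ2·sin²(Δλ/2)=0.5100173472; c=2·atan2(√a, √(1-a))=1.590832362; dist=6371·c=10135.193 ≈ 10135.2 km; running total=12621.8 km
Leg 2 bearing: y=sinΔλ·cosφ2=-0.27254498, x=cosφ1·sinφ2-sinφ1·cosφ2·cosΔλ=-0.96193443; θ=atan2(y, x)=-164.1810° <0 so +360° → 195.8190° ≈ 195.8°
Leg 3: φ1=-0.5926126, φ2=0.5936476, Δφ=1.1862602, Δλ=-2.3860955 rad; a=sin²(Δφ/2)+cosφ1·cosφ2·sin²(Δλ/2)=0.9064671708; c=2·atan2(√a, √(1-a))=2.519969613; dist=6371·c=16054.726 ≈ 16054.7 km; running total=28676.5 km
Leg 3 bearing: y=sinΔλ·cosφ2=-0.56833981, x=cosφ1·sinφ2-sinφ1·cosφ2·cosΔλ=0.12699455; θ=atan2(y, x)=-77.4043° <0 so +360° → 282.5957° ≈ 282.6°
Leg 4: φ1=0.5936476, φ2=1.0453842, Δφ=0.4517366, Δλ=2.2524888 rad; a=sin²(Δφ/2)+cosφ1·cosφ2·sin²(Δλ/2)=0.3890167653; c=2·atan2(√a, √(1-a))=1.346965538; dist=6371·c=8581.517 ≈ 8581.5 km; running total=37258.0 km
Leg 4 bearing: y=sinΔλ·cosφ2=0.38947253, x=cosφ1·sinφ2-sinφ1·cosφ2·cosΔλ=0.89389151; θ=atan2(y, x)=23.5430° ≈ 23.5°

Leg 1: dist=2486.6 km, bearing=58.7°
Leg 2: dist=10135.2 km, bearing=195.8°
Leg 3: dist=16054.7 km, bearing=282.6°
Leg 4: dist=8581.5 km, bearing=23.5°
Total: 37258.0 km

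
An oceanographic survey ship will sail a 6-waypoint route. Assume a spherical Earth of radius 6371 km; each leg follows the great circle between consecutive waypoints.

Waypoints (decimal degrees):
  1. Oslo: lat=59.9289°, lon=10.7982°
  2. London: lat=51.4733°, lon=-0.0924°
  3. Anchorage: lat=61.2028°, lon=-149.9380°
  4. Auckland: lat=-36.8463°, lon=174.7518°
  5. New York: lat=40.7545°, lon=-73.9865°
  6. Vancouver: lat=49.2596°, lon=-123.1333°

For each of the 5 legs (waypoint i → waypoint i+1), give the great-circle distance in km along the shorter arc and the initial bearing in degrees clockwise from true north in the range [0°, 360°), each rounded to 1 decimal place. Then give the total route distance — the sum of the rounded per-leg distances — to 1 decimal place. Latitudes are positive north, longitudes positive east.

Leg 1: dist=1158.6 km, bearing=220.6°
Leg 2: dist=7203.0 km, bearing=344.5°
Leg 3: dist=11361.6 km, bearing=208.2°
Leg 4: dist=14197.8 km, bearing=63.1°
Leg 5: dist=3904.5 km, bearing=300.9°
Total: 37825.5 km

Leg 1: φ1=1.0459566, φ2=0.8983786, Δφ=-0.1475781, Δλ=-0.1900768 rad; a=sin²(Δφ/2)+cosφ1·cosφ2·sin²(Δλ/2)=0.0082455290; c=2·atan2(√a, √(1-a))=0.181860299; dist=6371·c=1158.632 ≈ 1158.6 km; running total=1158.6 km
Leg 1 bearing: y=sinΔλ·cosφ2=-0.11768328, x=cosφ1·sinφ2-sinφ1·cosφ2·cosΔλ=-0.13733465; θ=atan2(y, x)=-139.4064° <0 so +360° → 220.5936° ≈ 220.6°
Leg 2: φ1=0.8983786, φ2=1.0681904, Δφ=0.1698118, Δλ=-2.6152991 rad; a=sin²(Δφ/2)+cosφ1·cosφ2·sin²(Δλ/2)=0.2869374090; c=2·atan2(√a, √(1-a))=1.130591048; dist=6371·c=7202.996 ≈ 7203.0 km; running total=8361.6 km
Leg 2 bearing: y=sinΔλ·cosφ2=-0.24197874, x=cosφ1·sinφ2-sinφ1·cosφ2·cosΔλ=0.87170156; θ=atan2(y, x)=-15.5143° <0 so +360° → 344.4857° ≈ 344.5°
Leg 3: φ1=1.0681904, φ2=-0.6430893, Δφ=-1.7112796, Δλ=5.6669061 rad; a=sin²(Δφ/2)+cosφ1·cosφ2·sin²(Δλ/2)=0.6054690111; c=2·atan2(√a, √(1-a))=1.783330801; dist=6371·c=11361.601 ≈ 11361.6 km; running total=19723.2 km
Leg 3 bearing: y=sinΔλ·cosφ2=-0.46254512, x=cosφ1·sinφ2-sinφ1·cosφ2·cosΔλ=-0.86113713; θ=atan2(y, x)=-151.7583° <0 so +360° → 208.2417° ≈ 208.2°
Leg 4: φ1=-0.6430893, φ2=0.7113002, Δφ=1.3543895, Δλ=-4.3413023 rad; a=sin²(Δφ/2)+cosφ1·cosφ2·sin²(Δλ/2)=0.8056505217; c=2·atan2(√a, √(1-a))=2.228499857; dist=6371·c=14197.773 ≈ 14197.8 km; running total=33921.0 km
Leg 4 bearing: y=sinΔλ·cosφ2=0.70595266, x=cosφ1·sinφ2-sinφ1·cosφ2·cosΔλ=0.35768963; θ=atan2(y, x)=63.1297° ≈ 63.1°
Leg 5: φ1=0.7113002, φ2=0.8597422, Δφ=0.1484420, Δλ=-0.8577735 rad; a=sin²(Δφ/2)+cosφ1·cosφ2·sin²(Δλ/2)=0.0909956409; c=2·atan2(√a, √(1-a))=0.612855739; dist=6371·c=3904.504 ≈ 3904.5 km; running total=37825.5 km
Leg 5 bearing: y=sinΔλ·cosφ2=-0.49364364, x=cosφ1·sinφ2-sinφ1·cosφ2·cosΔλ=0.29525869; θ=atan2(y, x)=-59.1155° <0 so +360° → 300.8845° ≈ 300.9°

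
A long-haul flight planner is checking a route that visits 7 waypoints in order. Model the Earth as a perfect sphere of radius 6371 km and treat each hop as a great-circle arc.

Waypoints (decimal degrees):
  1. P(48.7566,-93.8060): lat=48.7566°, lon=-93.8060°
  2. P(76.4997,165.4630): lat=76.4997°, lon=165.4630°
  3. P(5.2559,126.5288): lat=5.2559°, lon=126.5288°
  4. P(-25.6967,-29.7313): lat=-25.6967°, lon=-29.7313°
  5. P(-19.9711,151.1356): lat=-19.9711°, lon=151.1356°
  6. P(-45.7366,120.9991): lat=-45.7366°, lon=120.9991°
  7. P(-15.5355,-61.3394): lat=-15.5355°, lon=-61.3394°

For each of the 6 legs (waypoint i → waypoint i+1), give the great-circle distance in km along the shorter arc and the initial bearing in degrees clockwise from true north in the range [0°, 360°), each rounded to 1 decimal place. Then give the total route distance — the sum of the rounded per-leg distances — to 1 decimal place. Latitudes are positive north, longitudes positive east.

Leg 1: dist=5045.3 km, bearing=341.2°
Leg 2: dist=8266.4 km, bearing=220.5°
Leg 3: dist=16617.1 km, bearing=225.5°
Leg 4: dist=14936.2 km, bearing=181.1°
Leg 5: dist=3971.5 km, bearing=216.9°
Leg 6: dist=13197.9 km, bearing=177.4°
Total: 62034.4 km

Leg 1: φ1=0.8509632, φ2=1.3351716, Δφ=0.4842084, Δλ=4.5250977 rad; a=sin²(Δφ/2)+cosφ1·cosφ2·sin²(Δλ/2)=0.1487586888; c=2·atan2(√a, √(1-a))=0.791916513; dist=6371·c=5045.300 ≈ 5045.3 km; running total=5045.3 km
Leg 1 bearing: y=sinΔλ·cosφ2=-0.22936792, x=cosφ1·sinφ2-sinφ1·cosφ2·cosΔλ=0.67372734; θ=atan2(y, x)=-18.8009° <0 so +360° → 341.1991° ≈ 341.2°
Leg 2: φ1=1.3351716, φ2=0.0917328, Δφ=-1.2434389, Δλ=-0.6795300 rad; a=sin²(Δφ/2)+cosφ1·cosφ2·sin²(Δλ/2)=0.3650484061; c=2·atan2(√a, √(1-a))=1.297503840; dist=6371·c=8266.397 ≈ 8266.4 km; running total=13311.7 km
Leg 2 bearing: y=sinΔλ·cosφ2=-0.62578526, x=cosφ1·sinφ2-sinφ1·cosφ2·cosΔλ=-0.73180946; θ=atan2(y, x)=-139.4656° <0 so +360° → 220.5344° ≈ 220.5°
Leg 3: φ1=0.0917328, φ2=-0.4484920, Δφ=-0.5402248, Δλ=-2.7272532 rad; a=sin²(Δφ/2)+cosφ1·cosφ2·sin²(Δλ/2)=0.9305525454; c=2·atan2(√a, √(1-a))=2.608235564; dist=6371·c=16617.069 ≈ 16617.1 km; running total=29928.8 km
Leg 3 bearing: y=sinΔλ·cosφ2=-0.36277045, x=cosφ1·sinφ2-sinφ1·cosφ2·cosΔλ=-0.35622412; θ=atan2(y, x)=-134.4783° <0 so +360° → 225.5217° ≈ 225.5°
Leg 4: φ1=-0.4484920, φ2=-0.3485615, Δφ=0.0999306, Δλ=3.1567229 rad; a=sin²(Δφ/2)+cosφ1·cosφ2·sin²(Δλ/2)=0.8493602268; c=2·atan2(√a, √(1-a))=2.344403670; dist=6371·c=14936.196 ≈ 14936.2 km; running total=44865.0 km
Leg 4 bearing: y=sinΔλ·cosφ2=-0.01421986, x=cosφ1·sinφ2-sinφ1·cosφ2·cosΔλ=-0.71525347; θ=atan2(y, x)=-178.8611° <0 so +360° → 181.1389° ≈ 181.1°
Leg 5: φ1=-0.3485615, φ2=-0.7982543, Δφ=-0.4496928, Δλ=-0.5259812 rad; a=sin²(Δφ/2)+cosφ1·cosφ2·sin²(Δλ/2)=0.0940439163; c=2·atan2(√a, √(1-a))=0.623376137; dist=6371·c=3971.529 ≈ 3971.5 km; running total=48836.5 km
Leg 5 bearing: y=sinΔλ·cosφ2=-0.35041802, x=cosφ1·sinφ2-sinφ1·cosφ2·cosΔλ=-0.46691096; θ=atan2(y, x)=-143.1117° <0 so +360° → 216.8883° ≈ 216.9°
Leg 6: φ1=-0.7982543, φ2=-0.2711456, Δφ=0.5271086, Δλ=-3.1824072 rad; a=sin²(Δφ/2)+cosφ1·cosφ2·sin²(Δλ/2)=0.7400452716; c=2·atan2(√a, √(1-a))=2.071554252; dist=6371·c=13197.872 ≈ 13197.9 km; running total=62034.4 km
Leg 6 bearing: y=sinΔλ·cosφ2=0.03931244, x=cosφ1·sinφ2-sinφ1·cosφ2·cosΔλ=-0.87633761; θ=atan2(y, x)=177.4314° ≈ 177.4°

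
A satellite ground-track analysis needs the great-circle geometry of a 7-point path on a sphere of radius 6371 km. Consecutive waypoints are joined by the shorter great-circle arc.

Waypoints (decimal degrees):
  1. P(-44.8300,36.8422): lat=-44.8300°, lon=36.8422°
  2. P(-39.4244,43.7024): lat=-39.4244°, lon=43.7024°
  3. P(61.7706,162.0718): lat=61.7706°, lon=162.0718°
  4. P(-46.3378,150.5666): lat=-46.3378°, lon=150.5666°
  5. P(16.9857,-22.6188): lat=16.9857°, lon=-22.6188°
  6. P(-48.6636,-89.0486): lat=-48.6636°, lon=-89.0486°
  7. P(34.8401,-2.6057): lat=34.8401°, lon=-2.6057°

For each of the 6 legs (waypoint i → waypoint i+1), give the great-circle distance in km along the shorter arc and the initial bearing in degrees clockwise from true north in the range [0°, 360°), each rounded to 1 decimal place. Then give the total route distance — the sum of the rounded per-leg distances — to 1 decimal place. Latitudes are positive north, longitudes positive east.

Leg 1: φ1=-0.7824311, φ2=-0.6880856, Δφ=0.0943455, Δλ=0.1197331 rad; a=sin²(Δφ/2)+cosφ1·cosφ2·sin²(Δλ/2)=0.0041847065; c=2·atan2(√a, √(1-a))=0.129469021; dist=6371·c=824.847 ≈ 824.8 km; running total=824.8 km
Leg 1 bearing: y=sinΔλ·cosφ2=0.09226857, x=cosφ1·sinφ2-sinφ1·cosφ2·cosΔλ=0.09030665; θ=atan2(y, x)=45.6157° ≈ 45.6°
Leg 2: φ1=-0.6880856, φ2=1.0781004, Δφ=1.7661859, Δλ=2.0659358 rad; a=sin²(Δφ/2)+cosφ1·cosφ2·sin²(Δλ/2)=0.8665683661; c=2·atan2(√a, √(1-a))=2.393719174; dist=6371·c=15250.385 ≈ 15250.4 km; running total=16075.2 km
Leg 2 bearing: y=sinΔλ·cosφ2=0.41619644, x=cosφ1·sinφ2-sinφ1·cosφ2·cosΔλ=0.53785784; θ=atan2(y, x)=37.7328° ≈ 37.7°
Leg 3: φ1=1.0781004, φ2=-0.8087472, Δφ=-1.8868475, Δλ=-0.2008036 rad; a=sin²(Δφ/2)+cosφ1·cosφ2·sin²(Δλ/2)=0.6586887763; c=2·atan2(√a, √(1-a))=1.893759108; dist=6371·c=12065.139 ≈ 12065.1 km; running total=28140.3 km
Leg 3 bearing: y=sinΔλ·cosφ2=-0.13770608, x=cosφ1·sinφ2-sinφ1·cosφ2·cosΔλ=-0.93824758; θ=atan2(y, x)=-171.6503° <0 so +360° → 188.3497° ≈ 188.3°
Leg 4: φ1=-0.8087472, φ2=0.2964564, Δφ=1.1052036, Δλ=-3.0226554 rad; a=sin²(Δφ/2)+cosφ1·cosφ2·sin²(Δλ/2)=0.9334795865; c=2·atan2(√a, √(1-a))=2.619864448; dist=6371·c=16691.156 ≈ 16691.2 km; running total=44831.5 km
Leg 4 bearing: y=sinΔλ·cosφ2=-0.11348090, x=cosφ1·sinφ2-sinφ1·cosφ2·cosΔλ=-0.48528742; θ=atan2(y, x)=-166.8383° <0 so +360° → 193.1617° ≈ 193.2°
Leg 5: φ1=0.2964564, φ2=-0.8493400, Δφ=-1.1457964, Δλ=-1.1594187 rad; a=sin²(Δφ/2)+cosφ1·cosφ2·sin²(Δλ/2)=0.4833801305; c=2·atan2(√a, √(1-a))=1.537550464; dist=6371·c=9795.734 ≈ 9795.7 km; running total=54627.2 km
Leg 5 bearing: y=sinΔλ·cosφ2=-0.60537561, x=cosφ1·sinφ2-sinφ1·cosφ2·cosΔλ=-0.79524555; θ=atan2(y, x)=-142.7200° <0 so +360° → 217.2800° ≈ 217.3°
Leg 6: φ1=-0.8493400, φ2=0.6080745, Δφ=1.4574145, Δλ=1.5087132 rad; a=sin²(Δφ/2)+cosφ1·cosφ2·sin²(Δλ/2)=0.6976578909; c=2·atan2(√a, √(1-a))=1.977207937; dist=6371·c=12596.792 ≈ 12596.8 km; running total=67224.0 km
Leg 6 bearing: y=sinΔλ·cosφ2=0.81916837, x=cosφ1·sinφ2-sinφ1·cosφ2·cosΔλ=0.41555819; θ=atan2(y, x)=63.1016° ≈ 63.1°

Leg 1: dist=824.8 km, bearing=45.6°
Leg 2: dist=15250.4 km, bearing=37.7°
Leg 3: dist=12065.1 km, bearing=188.3°
Leg 4: dist=16691.2 km, bearing=193.2°
Leg 5: dist=9795.7 km, bearing=217.3°
Leg 6: dist=12596.8 km, bearing=63.1°
Total: 67224.0 km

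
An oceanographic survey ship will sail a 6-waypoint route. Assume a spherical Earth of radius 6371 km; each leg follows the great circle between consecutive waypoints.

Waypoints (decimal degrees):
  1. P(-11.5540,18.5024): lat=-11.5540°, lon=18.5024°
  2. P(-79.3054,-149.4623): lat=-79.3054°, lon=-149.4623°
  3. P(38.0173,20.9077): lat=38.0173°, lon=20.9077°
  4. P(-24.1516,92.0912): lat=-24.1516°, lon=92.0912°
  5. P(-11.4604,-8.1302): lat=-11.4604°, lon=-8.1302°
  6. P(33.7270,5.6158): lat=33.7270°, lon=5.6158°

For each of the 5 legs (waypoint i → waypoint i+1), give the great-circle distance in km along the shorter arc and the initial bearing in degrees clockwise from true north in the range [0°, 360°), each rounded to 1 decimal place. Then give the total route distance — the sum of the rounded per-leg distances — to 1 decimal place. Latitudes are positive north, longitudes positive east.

Leg 1: φ1=-0.2016553, φ2=-1.3841403, Δφ=-1.1824850, Δλ=-2.9315370 rad; a=sin²(Δφ/2)+cosφ1·cosφ2·sin²(Δλ/2)=0.4905024081; c=2·atan2(√a, √(1-a))=1.551800001; dist=6371·c=9886.518 ≈ 9886.5 km; running total=9886.5 km
Leg 1 bearing: y=sinΔλ·cosφ2=-0.03869483, x=cosφ1·sinφ2-sinφ1·cosφ2·cosΔλ=-0.99907051; θ=atan2(y, x)=-177.7820° <0 so +360° → 182.2180° ≈ 182.2°
Leg 2: φ1=-1.3841403, φ2=0.6635271, Δφ=2.0476674, Δλ=2.9735174 rad; a=sin²(Δφ/2)+cosφ1·cosφ2·sin²(Δλ/2)=0.8746705166; c=2·atan2(√a, √(1-a))=2.417862704; dist=6371·c=15404.203 ≈ 15404.2 km; running total=25290.7 km
Leg 2 bearing: y=sinΔλ·cosφ2=0.13179127, x=cosφ1·sinφ2-sinφ1·cosφ2·cosΔλ=-0.64893688; θ=atan2(y, x)=168.5200° ≈ 168.5°
Leg 3: φ1=0.6635271, φ2=-0.4215249, Δφ=-1.0850520, Δλ=1.2423864 rad; a=sin²(Δφ/2)+cosφ1·cosφ2·sin²(Δλ/2)=0.5100678583; c=2·atan2(√a, √(1-a))=1.590933404; dist=6371·c=10135.837 ≈ 10135.8 km; running total=35426.5 km
Leg 3 bearing: y=sinΔλ·cosφ2=0.86370061, x=cosφ1·sinφ2-sinφ1·cosφ2·cosΔλ=-0.50360283; θ=atan2(y, x)=120.2454° ≈ 120.2°
Leg 4: φ1=-0.4215249, φ2=-0.2000217, Δφ=0.2215032, Δλ=-1.7491934 rad; a=sin²(Δφ/2)+cosφ1·cosφ2·sin²(Δλ/2)=0.5386980928; c=2·atan2(√a, √(1-a))=1.648269991; dist=6371·c=10501.128 ≈ 10501.1 km; running total=45927.6 km
Leg 4 bearing: y=sinΔλ·cosφ2=-0.96450809, x=cosφ1·sinφ2-sinφ1·cosφ2·cosΔλ=-0.25245590; θ=atan2(y, x)=-104.6679° <0 so +360° → 255.3321° ≈ 255.3°
Leg 5: φ1=-0.2000217, φ2=0.5886472, Δφ=0.7886689, Δλ=0.2399130 rad; a=sin²(Δφ/2)+cosφ1·cosφ2·sin²(Δλ/2)=0.1592778102; c=2·atan2(√a, √(1-a))=0.821061954; dist=6371·c=5230.986 ≈ 5231.0 km; running total=51158.6 km
Leg 5 bearing: y=sinΔλ·cosφ2=0.19762519, x=cosφ1·sinφ2-sinφ1·cosφ2·cosΔλ=0.70468280; θ=atan2(y, x)=15.6659° ≈ 15.7°

Leg 1: dist=9886.5 km, bearing=182.2°
Leg 2: dist=15404.2 km, bearing=168.5°
Leg 3: dist=10135.8 km, bearing=120.2°
Leg 4: dist=10501.1 km, bearing=255.3°
Leg 5: dist=5231.0 km, bearing=15.7°
Total: 51158.6 km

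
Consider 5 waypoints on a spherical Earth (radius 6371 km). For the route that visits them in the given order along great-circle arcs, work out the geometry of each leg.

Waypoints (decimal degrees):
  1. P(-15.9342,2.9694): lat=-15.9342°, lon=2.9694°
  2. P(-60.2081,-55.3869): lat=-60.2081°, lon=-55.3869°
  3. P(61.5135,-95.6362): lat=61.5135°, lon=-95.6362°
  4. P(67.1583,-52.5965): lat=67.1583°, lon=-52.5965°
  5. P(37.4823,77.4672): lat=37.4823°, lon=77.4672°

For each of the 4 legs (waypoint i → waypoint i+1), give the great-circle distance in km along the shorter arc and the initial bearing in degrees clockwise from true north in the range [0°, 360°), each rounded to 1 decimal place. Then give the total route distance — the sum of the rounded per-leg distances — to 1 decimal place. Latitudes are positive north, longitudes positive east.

Leg 1: φ1=-0.2781043, φ2=-1.0508296, Δφ=-0.7727253, Δλ=-1.0185096 rad; a=sin²(Δφ/2)+cosφ1·cosφ2·sin²(Δλ/2)=0.2555499507; c=2·atan2(√a, √(1-a))=1.059967884; dist=6371·c=6753.055 ≈ 6753.1 km; running total=6753.1 km
Leg 1 bearing: y=sinΔλ·cosφ2=-0.42298293, x=cosφ1·sinφ2-sinφ1·cosφ2·cosΔλ=-0.76292997; θ=atan2(y, x)=-150.9952° <0 so +360° → 209.0048° ≈ 209.0°
Leg 2: φ1=-1.0508296, φ2=1.0736131, Δφ=2.1244427, Δλ=-0.7024828 rad; a=sin²(Δφ/2)+cosφ1·cosφ2·sin²(Δλ/2)=0.7909491262; c=2·atan2(√a, √(1-a))=2.191857197; dist=6371·c=13964.322 ≈ 13964.3 km; running total=20717.4 km
Leg 2 bearing: y=sinΔλ·cosφ2=-0.30816547, x=cosφ1·sinφ2-sinφ1·cosφ2·cosΔλ=0.75261442; θ=atan2(y, x)=-22.2671° <0 so +360° → 337.7329° ≈ 337.7°
Leg 3: φ1=1.0736131, φ2=1.1721335, Δφ=0.0985203, Δλ=0.7511845 rad; a=sin²(Δφ/2)+cosφ1·cosφ2·sin²(Δλ/2)=0.0273377804; c=2·atan2(√a, √(1-a))=0.332208343; dist=6371·c=2116.499 ≈ 2116.5 km; running total=22833.9 km
Leg 3 bearing: y=sinΔλ·cosφ2=0.26493915, x=cosφ1·sinφ2-sinφ1·cosφ2·cosΔλ=0.19018136; θ=atan2(y, x)=54.3281° ≈ 54.3°
Leg 4: φ1=1.1721335, φ2=0.6541895, Δφ=-0.5179439, Δλ=2.2700398 rad; a=sin²(Δφ/2)+cosφ1·cosφ2·sin²(Δλ/2)=0.3187353992; c=2·atan2(√a, √(1-a))=1.199816045; dist=6371·c=7644.028 ≈ 7644.0 km; running total=30477.9 km
Leg 4 bearing: y=sinΔλ·cosφ2=0.60732048, x=cosφ1·sinφ2-sinφ1·cosφ2·cosΔλ=0.70691895; θ=atan2(y, x)=40.6662° ≈ 40.7°

Leg 1: dist=6753.1 km, bearing=209.0°
Leg 2: dist=13964.3 km, bearing=337.7°
Leg 3: dist=2116.5 km, bearing=54.3°
Leg 4: dist=7644.0 km, bearing=40.7°
Total: 30477.9 km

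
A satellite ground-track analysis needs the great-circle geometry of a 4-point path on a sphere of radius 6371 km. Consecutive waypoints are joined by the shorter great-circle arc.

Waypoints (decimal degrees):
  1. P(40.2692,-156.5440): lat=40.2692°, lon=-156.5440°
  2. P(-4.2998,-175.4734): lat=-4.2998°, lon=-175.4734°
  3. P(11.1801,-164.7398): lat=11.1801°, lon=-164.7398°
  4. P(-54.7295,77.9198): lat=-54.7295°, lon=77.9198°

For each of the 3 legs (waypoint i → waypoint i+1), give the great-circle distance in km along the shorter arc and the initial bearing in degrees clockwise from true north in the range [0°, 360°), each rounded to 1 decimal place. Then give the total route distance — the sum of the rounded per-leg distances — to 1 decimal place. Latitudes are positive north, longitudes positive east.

Leg 1: φ1=0.7028301, φ2=-0.0750457, Δφ=-0.7778758, Δλ=-0.3303804 rad; a=sin²(Δφ/2)+cosφ1·cosφ2·sin²(Δλ/2)=0.1643713293; c=2·atan2(√a, √(1-a))=0.834892536; dist=6371·c=5319.100 ≈ 5319.1 km; running total=5319.1 km
Leg 1 bearing: y=sinΔλ·cosφ2=-0.32348977, x=cosφ1·sinφ2-sinφ1·cosφ2·cosΔλ=-0.66690925; θ=atan2(y, x)=-154.1239° <0 so +360° → 205.8761° ≈ 205.9°
Leg 2: φ1=-0.0750457, φ2=0.1951296, Δφ=0.2701752, Δλ=0.1873367 rad; a=sin²(Δφ/2)+cosφ1·cosφ2·sin²(Δλ/2)=0.0266958821; c=2·atan2(√a, √(1-a))=0.328249175; dist=6371·c=2091.275 ≈ 2091.3 km; running total=7410.4 km
Leg 2 bearing: y=sinΔλ·cosφ2=0.18270841, x=cosφ1·sinφ2-sinφ1·cosφ2·cosΔλ=0.26561342; θ=atan2(y, x)=34.5230° ≈ 34.5°
Leg 3: φ1=0.1951296, φ2=-0.9552100, Δφ=-1.1503395, Δλ=4.2352090 rad; a=sin²(Δφ/2)+cosφ1·cosφ2·sin²(Δλ/2)=0.7092358972; c=2·atan2(√a, √(1-a))=2.002558373; dist=6371·c=12758.299 ≈ 12758.3 km; running total=20168.7 km
Leg 3 bearing: y=sinΔλ·cosφ2=-0.51293390, x=cosφ1·sinφ2-sinφ1·cosφ2·cosΔλ=-0.74951996; θ=atan2(y, x)=-145.6142° <0 so +360° → 214.3858° ≈ 214.4°

Leg 1: dist=5319.1 km, bearing=205.9°
Leg 2: dist=2091.3 km, bearing=34.5°
Leg 3: dist=12758.3 km, bearing=214.4°
Total: 20168.7 km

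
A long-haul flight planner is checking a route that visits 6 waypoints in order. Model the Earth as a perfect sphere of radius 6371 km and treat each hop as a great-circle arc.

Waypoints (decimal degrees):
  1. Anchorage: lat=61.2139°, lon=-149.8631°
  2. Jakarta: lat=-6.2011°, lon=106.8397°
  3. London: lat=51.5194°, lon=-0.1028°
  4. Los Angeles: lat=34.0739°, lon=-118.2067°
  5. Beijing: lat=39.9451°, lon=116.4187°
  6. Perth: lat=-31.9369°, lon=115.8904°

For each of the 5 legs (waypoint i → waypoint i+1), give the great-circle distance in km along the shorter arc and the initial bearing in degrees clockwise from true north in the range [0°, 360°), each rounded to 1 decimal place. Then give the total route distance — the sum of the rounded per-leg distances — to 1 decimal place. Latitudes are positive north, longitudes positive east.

Leg 1: dist=11321.5 km, bearing=278.7°
Leg 2: dist=11715.1 km, bearing=321.9°
Leg 3: dist=8752.1 km, bearing=311.8°
Leg 4: dist=10058.0 km, bearing=321.3°
Leg 5: dist=7993.1 km, bearing=180.5°
Total: 49839.8 km

Leg 1: φ1=1.0683841, φ2=-0.1082296, Δφ=-1.1766137, Δλ=4.4803091 rad; a=sin²(Δφ/2)+cosφ1·cosφ2·sin²(Δλ/2)=0.6023886780; c=2·atan2(√a, √(1-a))=1.777032564; dist=6371·c=11321.474 ≈ 11321.5 km; running total=11321.5 km
Leg 1 bearing: y=sinΔλ·cosφ2=-0.96749587, x=cosφ1·sinφ2-sinφ1·cosφ2·cosΔλ=0.14838454; θ=atan2(y, x)=-81.2805° <0 so +360° → 278.7195° ≈ 278.7°
Leg 2: φ1=-0.1082296, φ2=0.8991832, Δφ=1.0074128, Δλ=-1.8664987 rad; a=sin²(Δφ/2)+cosφ1·cosφ2·sin²(Δλ/2)=0.6324143989; c=2·atan2(√a, √(1-a))=1.838822704; dist=6371·c=11715.139 ≈ 11715.1 km; running total=23036.6 km
Leg 2 bearing: y=sinΔλ·cosφ2=-0.59524254, x=cosφ1·sinφ2-sinφ1·cosφ2·cosΔλ=0.75865145; θ=atan2(y, x)=-38.1179° <0 so +360° → 321.8821° ≈ 321.9°
Leg 3: φ1=0.8991832, φ2=0.5947017, Δφ=-0.3044814, Δλ=-2.0613019 rad; a=sin²(Δφ/2)+cosφ1·cosφ2·sin²(Δλ/2)=0.4021079974; c=2·atan2(√a, √(1-a))=1.373739463; dist=6371·c=8752.094 ≈ 8752.1 km; running total=31788.7 km
Leg 3 bearing: y=sinΔλ·cosφ2=-0.73065292, x=cosφ1·sinφ2-sinφ1·cosφ2·cosΔλ=0.65407563; θ=atan2(y, x)=-48.1653° <0 so +360° → 311.8347° ≈ 311.8°
Leg 4: φ1=0.5947017, φ2=0.6971735, Δφ=0.1024718, Δλ=4.0949857 rad; a=sin²(Δφ/2)+cosφ1·cosφ2·sin²(Δλ/2)=0.5039586325; c=2·atan2(√a, √(1-a))=1.578713674; dist=6371·c=10057.985 ≈ 10058.0 km; running total=41846.7 km
Leg 4 bearing: y=sinΔλ·cosφ2=-0.62512270, x=cosφ1·sinφ2-sinφ1·cosφ2·cosΔλ=0.78048634; θ=atan2(y, x)=-38.6926° <0 so +360° → 321.3074° ≈ 321.3°
Leg 5: φ1=0.6971735, φ2=-0.5574041, Δφ=-1.2545776, Δλ=-0.0092206 rad; a=sin²(Δφ/2)+cosφ1·cosφ2·sin²(Δλ/2)=0.3445263147; c=2·atan2(√a, √(1-a))=1.254606673; dist=6371·c=7993.099 ≈ 7993.1 km; running total=49839.8 km
Leg 5 bearing: y=sinΔλ·cosφ2=-0.00782476, x=cosφ1·sinφ2-sinφ1·cosφ2·cosΔλ=-0.95039492; θ=atan2(y, x)=-179.5283° <0 so +360° → 180.4717° ≈ 180.5°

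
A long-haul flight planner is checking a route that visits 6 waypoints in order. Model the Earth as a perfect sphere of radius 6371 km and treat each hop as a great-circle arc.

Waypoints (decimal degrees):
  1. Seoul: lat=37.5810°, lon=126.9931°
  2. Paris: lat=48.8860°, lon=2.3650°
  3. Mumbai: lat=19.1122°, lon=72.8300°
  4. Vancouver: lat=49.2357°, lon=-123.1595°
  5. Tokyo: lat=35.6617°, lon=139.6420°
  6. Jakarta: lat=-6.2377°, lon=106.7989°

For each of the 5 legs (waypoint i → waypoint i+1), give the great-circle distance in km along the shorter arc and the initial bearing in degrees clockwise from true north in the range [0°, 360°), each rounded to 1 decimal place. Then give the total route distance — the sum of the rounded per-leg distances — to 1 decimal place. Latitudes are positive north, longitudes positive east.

Leg 1: dist=8962.0 km, bearing=326.7°
Leg 2: dist=7002.1 km, bearing=91.5°
Leg 3: dist=12252.3 km, bearing=11.0°
Leg 4: dist=7557.9 km, bearing=299.6°
Leg 5: dist=5785.7 km, bearing=223.1°
Total: 41560.0 km

Leg 1: φ1=0.6559122, φ2=0.8532217, Δφ=0.1973095, Δλ=-2.1751707 rad; a=sin²(Δφ/2)+cosφ1·cosφ2·sin²(Δλ/2)=0.4183162967; c=2·atan2(√a, √(1-a))=1.406693369; dist=6371·c=8962.043 ≈ 8962.0 km; running total=8962.0 km
Leg 1 bearing: y=sinΔλ·cosφ2=-0.54107783, x=cosφ1·sinφ2-sinφ1·cosφ2·cosΔλ=0.82495204; θ=atan2(y, x)=-33.2605° <0 so +360° → 326.7395° ≈ 326.7°
Leg 2: φ1=0.8532217, φ2=0.3335708, Δφ=-0.5196508, Δλ=1.2298463 rad; a=sin²(Δφ/2)+cosφ1·cosφ2·sin²(Δλ/2)=0.2727824451; c=2·atan2(√a, √(1-a))=1.099058368; dist=6371·c=7002.101 ≈ 7002.1 km; running total=15964.1 km
Leg 2 bearing: y=sinΔλ·cosφ2=0.89048952, x=cosφ1·sinφ2-sinφ1·cosφ2·cosΔλ=-0.02274100; θ=atan2(y, x)=91.4629° ≈ 91.5°
Leg 3: φ1=0.3335708, φ2=0.8593251, Δφ=0.5257543, Δλ=-3.4206621 rad; a=sin²(Δφ/2)+cosφ1·cosφ2·sin²(Δλ/2)=0.6725505594; c=2·atan2(√a, √(1-a))=1.923142847; dist=6371·c=12252.343 ≈ 12252.3 km; running total=28216.4 km
Leg 3 bearing: y=sinΔλ·cosφ2=0.17986206, x=cosφ1·sinφ2-sinφ1·cosφ2·cosΔλ=0.92117037; θ=atan2(y, x)=11.0482° ≈ 11.0°
Leg 4: φ1=0.8593251, φ2=0.6224141, Δφ=-0.2369110, Δλ=4.5867515 rad; a=sin²(Δφ/2)+cosφ1·cosφ2·sin²(Δλ/2)=0.3124559459; c=2·atan2(√a, √(1-a))=1.186304506; dist=6371·c=7557.946 ≈ 7557.9 km; running total=35774.3 km
Leg 4 bearing: y=sinΔλ·cosφ2=-0.80606949, x=cosφ1·sinφ2-sinφ1·cosφ2·cosΔλ=0.45777821; θ=atan2(y, x)=-60.4071° <0 so +360° → 299.5929° ≈ 299.6°
Leg 5: φ1=0.6224141, φ2=-0.1088684, Δφ=-0.7312825, Δλ=-0.5732202 rad; a=sin²(Δφ/2)+cosφ1·cosφ2·sin²(Δλ/2)=0.1923896381; c=2·atan2(√a, √(1-a))=0.908130411; dist=6371·c=5785.699 ≈ 5785.7 km; running total=41560.0 km
Leg 5 bearing: y=sinΔλ·cosφ2=-0.53912954, x=cosφ1·sinφ2-sinφ1·cosφ2·cosΔλ=-0.57518936; θ=atan2(y, x)=-136.8535° <0 so +360° → 223.1465° ≈ 223.1°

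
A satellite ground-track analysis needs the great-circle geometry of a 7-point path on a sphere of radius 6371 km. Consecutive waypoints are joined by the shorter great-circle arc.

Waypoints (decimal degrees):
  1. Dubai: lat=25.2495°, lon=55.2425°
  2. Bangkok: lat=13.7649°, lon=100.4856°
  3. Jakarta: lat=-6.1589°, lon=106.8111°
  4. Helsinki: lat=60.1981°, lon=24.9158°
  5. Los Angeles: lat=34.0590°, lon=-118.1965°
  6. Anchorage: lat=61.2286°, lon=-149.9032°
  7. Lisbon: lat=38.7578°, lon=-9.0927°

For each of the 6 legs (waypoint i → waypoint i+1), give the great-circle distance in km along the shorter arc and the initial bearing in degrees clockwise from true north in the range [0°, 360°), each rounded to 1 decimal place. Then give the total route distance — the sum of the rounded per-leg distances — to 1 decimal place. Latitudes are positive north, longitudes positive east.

Leg 1: φ1=0.4406869, φ2=0.2402428, Δφ=-0.2004441, Δλ=0.7896411 rad; a=sin²(Δφ/2)+cosφ1·cosφ2·sin²(Δλ/2)=0.1399823263; c=2·atan2(√a, √(1-a))=0.766943072; dist=6371·c=4886.194 ≈ 4886.2 km; running total=4886.2 km
Leg 1 bearing: y=sinΔλ·cosφ2=0.68970666, x=cosφ1·sinφ2-sinφ1·cosφ2·cosΔλ=-0.07651028; θ=atan2(y, x)=96.3300° ≈ 96.3°
Leg 2: φ1=0.2402428, φ2=-0.1074931, Δφ=-0.3477359, Δλ=0.1104008 rad; a=sin²(Δφ/2)+cosφ1·cosφ2·sin²(Δλ/2)=0.0328661750; c=2·atan2(√a, √(1-a))=0.364596680; dist=6371·c=2322.845 ≈ 2322.8 km; running total=7209.0 km
Leg 2 bearing: y=sinΔλ·cosφ2=0.10954075, x=cosφ1·sinφ2-sinφ1·cosφ2·cosΔλ=-0.33932990; θ=atan2(y, x)=162.1091° ≈ 162.1°
Leg 3: φ1=-0.1074931, φ2=1.0506550, Δφ=1.1581481, Δλ=-1.4293426 rad; a=sin²(Δφ/2)+cosφ1·cosφ2·sin²(Δλ/2)=0.5117166237; c=2·atan2(√a, √(1-a))=1.594231719; dist=6371·c=10156.850 ≈ 10156.9 km; running total=17365.9 km
Leg 3 bearing: y=sinΔλ·cosφ2=-0.49203872, x=cosφ1·sinφ2-sinφ1·cosφ2·cosΔλ=0.87025788; θ=atan2(y, x)=-29.4836° <0 so +360° → 330.5164° ≈ 330.5°
Leg 4: φ1=1.0506550, φ2=0.5944417, Δφ=-0.4562134, Δλ=-2.4977808 rad; a=sin²(Δφ/2)+cosφ1·cosφ2·sin²(Δλ/2)=0.4216708245; c=2·atan2(√a, √(1-a))=1.413490013; dist=6371·c=9005.345 ≈ 9005.3 km; running total=26371.2 km
Leg 4 bearing: y=sinΔλ·cosφ2=-0.49728269, x=cosφ1·sinφ2-sinφ1·cosφ2·cosΔλ=0.85332766; θ=atan2(y, x)=-30.2318° <0 so +360° → 329.7682° ≈ 329.8°
Leg 5: φ1=0.5944417, φ2=1.0686407, Δφ=0.4741990, Δλ=-0.5533863 rad; a=sin²(Δφ/2)+cosφ1·cosφ2·sin²(Δλ/2)=0.0849275372; c=2·atan2(√a, √(1-a))=0.591428759; dist=6371·c=3767.993 ≈ 3768.0 km; running total=30139.2 km
Leg 5 bearing: y=sinΔλ·cosφ2=-0.25296590, x=cosφ1·sinφ2-sinφ1·cosφ2·cosΔλ=0.49685778; θ=atan2(y, x)=-26.9821° <0 so +360° → 333.0179° ≈ 333.0°
Leg 6: φ1=1.0686407, φ2=0.6764512, Δφ=-0.3921894, Δλ=2.4576068 rad; a=sin²(Δφ/2)+cosφ1·cosφ2·sin²(Δλ/2)=0.3710794828; c=2·atan2(√a, √(1-a))=1.310009313; dist=6371·c=8346.069 ≈ 8346.1 km; running total=38485.3 km
Leg 6 bearing: y=sinΔλ·cosφ2=0.49274523, x=cosφ1·sinφ2-sinφ1·cosφ2·cosΔλ=0.83109574; θ=atan2(y, x)=30.6631° ≈ 30.7°

Leg 1: dist=4886.2 km, bearing=96.3°
Leg 2: dist=2322.8 km, bearing=162.1°
Leg 3: dist=10156.9 km, bearing=330.5°
Leg 4: dist=9005.3 km, bearing=329.8°
Leg 5: dist=3768.0 km, bearing=333.0°
Leg 6: dist=8346.1 km, bearing=30.7°
Total: 38485.3 km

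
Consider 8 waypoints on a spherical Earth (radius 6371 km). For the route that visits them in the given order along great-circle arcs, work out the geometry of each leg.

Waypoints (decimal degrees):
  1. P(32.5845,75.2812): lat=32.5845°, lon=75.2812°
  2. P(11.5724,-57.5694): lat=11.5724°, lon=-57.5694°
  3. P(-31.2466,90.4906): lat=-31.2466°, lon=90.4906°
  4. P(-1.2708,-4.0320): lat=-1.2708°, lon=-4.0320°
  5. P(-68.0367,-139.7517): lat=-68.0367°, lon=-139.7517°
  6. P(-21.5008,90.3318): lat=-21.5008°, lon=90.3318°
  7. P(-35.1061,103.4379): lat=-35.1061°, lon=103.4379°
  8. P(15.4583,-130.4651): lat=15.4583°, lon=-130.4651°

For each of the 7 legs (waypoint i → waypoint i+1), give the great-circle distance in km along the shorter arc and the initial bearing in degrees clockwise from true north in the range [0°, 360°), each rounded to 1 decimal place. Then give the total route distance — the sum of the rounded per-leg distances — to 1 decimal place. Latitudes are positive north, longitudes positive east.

Leg 1: dist=13005.3 km, bearing=306.3°
Leg 2: dist=16075.4 km, bearing=128.7°
Leg 3: dist=10363.8 km, bearing=266.6°
Leg 4: dist=11598.5 km, bearing=195.6°
Leg 5: dist=9262.9 km, bearing=225.9°
Leg 6: dist=1979.6 km, bearing=142.6°
Leg 7: dist=14250.5 km, bearing=97.9°
Total: 76536.0 km

Leg 1: φ1=0.5687068, φ2=0.2019765, Δφ=-0.3667303, Δλ=-2.3186804 rad; a=sin²(Δφ/2)+cosφ1·cosφ2·sin²(Δλ/2)=0.7266789970; c=2·atan2(√a, √(1-a))=2.041325475; dist=6371·c=13005.285 ≈ 13005.3 km; running total=13005.3 km
Leg 1 bearing: y=sinΔλ·cosφ2=-0.71822648, x=cosφ1·sinφ2-sinφ1·cosφ2·cosΔλ=0.52784207; θ=atan2(y, x)=-53.6869° <0 so +360° → 306.3131° ≈ 306.3°
Leg 2: φ1=0.2019765, φ2=-0.5453561, Δφ=-0.7473325, Δλ=2.5841345 rad; a=sin²(Δφ/2)+cosφ1·cosφ2·sin²(Δλ/2)=0.9074086458; c=2·atan2(√a, √(1-a))=2.523210284; dist=6371·c=16075.373 ≈ 16075.4 km; running total=29080.7 km
Leg 2 bearing: y=sinΔλ·cosφ2=0.45229108, x=cosφ1·sinφ2-sinφ1·cosφ2·cosΔλ=-0.36263695; θ=atan2(y, x)=128.7219° ≈ 128.7°
Leg 3: φ1=-0.5453561, φ2=-0.0221796, Δφ=0.5231764, Δλ=-1.6497306 rad; a=sin²(Δφ/2)+cosφ1·cosφ2·sin²(Δλ/2)=0.5279467456; c=2·atan2(√a, √(1-a))=1.626718962; dist=6371·c=10363.827 ≈ 10363.8 km; running total=39444.5 km
Leg 3 bearing: y=sinΔλ·cosφ2=-0.99664112, x=cosφ1·sinφ2-sinφ1·cosφ2·cosΔλ=-0.05985318; θ=atan2(y, x)=-93.4368° <0 so +360° → 266.5632° ≈ 266.6°
Leg 4: φ1=-0.0221796, φ2=-1.1874644, Δφ=-1.1652848, Δλ=-2.3687556 rad; a=sin²(Δφ/2)+cosφ1·cosφ2·sin²(Δλ/2)=0.6235669076; c=2·atan2(√a, √(1-a))=1.820517525; dist=6371·c=11598.517 ≈ 11598.5 km; running total=51043.0 km
Leg 4 bearing: y=sinΔλ·cosφ2=-0.26112408, x=cosφ1·sinφ2-sinφ1·cosφ2·cosΔλ=-0.93313402; θ=atan2(y, x)=-164.3665° <0 so +360° → 195.6335° ≈ 195.6°
Leg 5: φ1=-1.1874644, φ2=-0.3752598, Δφ=0.8122047, Δλ=4.0157146 rad; a=sin²(Δφ/2)+cosφ1·cosφ2·sin²(Δλ/2)=0.4416892110; c=2·atan2(√a, √(1-a))=1.453908764; dist=6371·c=9262.853 ≈ 9262.9 km; running total=60305.9 km
Leg 5 bearing: y=sinΔλ·cosφ2=-0.71360811, x=cosφ1·sinφ2-sinφ1·cosφ2·cosΔλ=-0.69076977; θ=atan2(y, x)=-134.0683° <0 so +360° → 225.9317° ≈ 225.9°
Leg 6: φ1=-0.3752598, φ2=-0.6127170, Δφ=-0.2374573, Δλ=0.2287446 rad; a=sin²(Δφ/2)+cosφ1·cosφ2·sin²(Δλ/2)=0.0239437858; c=2·atan2(√a, √(1-a))=0.310724096; dist=6371·c=1979.623 ≈ 1979.6 km; running total=62285.5 km
Leg 6 bearing: y=sinΔλ·cosφ2=0.18550566, x=cosφ1·sinφ2-sinφ1·cosφ2·cosΔλ=-0.24304233; θ=atan2(y, x)=142.6468° ≈ 142.6°
Leg 7: φ1=-0.6127170, φ2=0.2697982, Δφ=0.8825153, Δλ=-4.0823775 rad; a=sin²(Δφ/2)+cosφ1·cosφ2·sin²(Δλ/2)=0.8089138730; c=2·atan2(√a, √(1-a))=2.236773442; dist=6371·c=14250.484 ≈ 14250.5 km; running total=76536.0 km
Leg 7 bearing: y=sinΔλ·cosφ2=0.77879034, x=cosφ1·sinφ2-sinφ1·cosφ2·cosΔλ=-0.10851031; θ=atan2(y, x)=97.9321° ≈ 97.9°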